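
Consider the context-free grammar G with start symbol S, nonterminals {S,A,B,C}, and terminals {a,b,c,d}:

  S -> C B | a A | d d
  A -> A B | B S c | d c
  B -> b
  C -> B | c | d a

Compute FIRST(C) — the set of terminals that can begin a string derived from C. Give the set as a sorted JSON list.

Compute FIRST by fixpoint:
round 1:
  A via A→d c: +{d}
  B via B→b: +{b}
  C via C→B: +{b}
  C via C→c: +{c}
  C via C→d a: +{d}
  S via S→C B: +{b,c,d}
  S via S→a A: +{a}
  FIRST[S]={a,b,c,d}  FIRST[A]={d}  FIRST[B]={b}  FIRST[C]={b,c,d}
round 2:
  A via A→B S c: +{b}
  FIRST[S]={a,b,c,d}  FIRST[A]={b,d}  FIRST[B]={b}  FIRST[C]={b,c,d}
round 3: (stable)
  FIRST[S]={a,b,c,d}  FIRST[A]={b,d}  FIRST[B]={b}  FIRST[C]={b,c,d}

FIRST(C) = ["b", "c", "d"]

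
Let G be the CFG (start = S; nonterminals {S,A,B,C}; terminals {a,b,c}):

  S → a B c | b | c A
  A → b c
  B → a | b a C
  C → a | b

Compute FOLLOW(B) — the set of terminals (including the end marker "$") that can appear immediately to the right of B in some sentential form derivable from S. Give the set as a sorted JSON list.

Compute FIRST by fixpoint:
round 1:
  A via A→b c: +{b}
  B via B→a: +{a}
  B via B→b a C: +{b}
  C via C→a: +{a}
  C via C→b: +{b}
  S via S→a B c: +{a}
  S via S→b: +{b}
  S via S→c A: +{c}
  FIRST[S]={a,b,c}  FIRST[A]={b}  FIRST[B]={a,b}  FIRST[C]={a,b}
round 2: — fixpoint
  FIRST[S]={a,b,c}  FIRST[A]={b}  FIRST[B]={a,b}  FIRST[C]={a,b}

FOLLOW iteration:
initialize: $ ∈ FOLLOW(S)
pass 1:
  S→a B c: FOLLOW(B) ⊇ FIRST(c) = {c}; new: +{c}
  S→c A: FOLLOW(A) ⊇ FOLLOW(S) ⊇ {$}; new: +{$}
  S: {$}  A: {$}  B: {c}  C: {}
pass 2:
  B→b a C: FOLLOW(C) ⊇ FOLLOW(B) ⊇ {c}; new: +{c}
  S: {$}  A: {$}  B: {c}  C: {c}
pass 3: (no change)
  S: {$}  A: {$}  B: {c}  C: {c}

FOLLOW(B) = ["c"]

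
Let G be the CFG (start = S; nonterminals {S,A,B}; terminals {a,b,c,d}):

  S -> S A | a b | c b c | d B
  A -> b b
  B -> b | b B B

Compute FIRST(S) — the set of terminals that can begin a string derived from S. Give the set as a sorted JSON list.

Compute FIRST by fixpoint:
iter 1:
  A via A→b b: +{b}
  B via B→b: +{b}
  S via S→a b: +{a}
  S via S→c b c: +{c}
  S via S→d B: +{d}
  S: {a,c,d}  A: {b}  B: {b}
iter 2: done
  S: {a,c,d}  A: {b}  B: {b}

FIRST(S) = ["a", "c", "d"]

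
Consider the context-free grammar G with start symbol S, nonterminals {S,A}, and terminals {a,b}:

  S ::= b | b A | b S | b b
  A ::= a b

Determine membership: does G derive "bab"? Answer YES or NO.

CNF form of G:
  S -> T1 A | T1 S | T1 T1 | b
  A -> T0 T1
  T0 -> a
  T1 -> b

Fill CYK table bottom-up:
  [0..0]={S,T1}  "b"  orig:{S}
  [1..1]={T0}  "a"  orig:{}
  [2..2]={S,T1}  "b"  orig:{S}
  [0..1]=∅  "ba"
  [1..2]={A}  "ab"
  [0..2]={S}  "bab"

S ∈ T[0,2] ⇒ YES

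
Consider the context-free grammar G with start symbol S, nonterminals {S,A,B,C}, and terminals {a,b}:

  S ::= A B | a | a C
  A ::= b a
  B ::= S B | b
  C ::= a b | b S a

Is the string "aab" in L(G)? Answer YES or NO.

CNF form of G:
  S -> A B | T1 C | a
  A -> T0 T1
  B -> S B | b
  C -> T0 X2 | T1 T0
  T0 -> b
  T1 -> a
  X2 -> S T1

Fill CYK table bottom-up:
  [0..0]={S,T1}  "a"  orig:{S}
  [1..1]={S,T1}  "a"  orig:{S}
  [2..2]={B,T0}  "b"  orig:{B}
  [0..1]={X2}  "aa"  orig:{}
  [1..2]={B,C}  "ab"
  [0..2]={B,S}  "aab"

S ∈ T[0,2] ⇒ YES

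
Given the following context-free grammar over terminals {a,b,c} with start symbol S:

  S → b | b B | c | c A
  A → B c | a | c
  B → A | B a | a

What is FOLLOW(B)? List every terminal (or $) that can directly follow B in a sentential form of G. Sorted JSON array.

FIRST sets, iterate to fixpoint:
pass 1:
  A via A→a: +{a}
  A via A→c: +{c}
  B via B→A: +{a,c}
  S via S→b: +{b}
  S via S→c: +{c}
  S: {b,c}  A: {a,c}  B: {a,c}
pass 2: — fixpoint
  S: {b,c}  A: {a,c}  B: {a,c}

FOLLOW sets:
seed FOLLOW(S) with $
iter 1:
  A→B c: FOLLOW(B) ⊇ FIRST(c) = {c}; new: +{c}
  B→A: FOLLOW(A) ⊇ FOLLOW(B) ⊇ {c}; new: +{c}
  B→B a: FOLLOW(B) ⊇ FIRST(a) = {a}; new: +{a}
  S→b B: FOLLOW(B) ⊇ FOLLOW(S) ⊇ {$}; new: +{$}
  S→c A: FOLLOW(A) ⊇ FOLLOW(S) ⊇ {$}; new: +{$}
  FOLLOW(S)={$}  FOLLOW(A)={$,c}  FOLLOW(B)={$,a,c}
iter 2:
  B→A: FOLLOW(A) ⊇ FOLLOW(B) ⊇ {$,a,c}; new: +{a}
  FOLLOW(S)={$}  FOLLOW(A)={$,a,c}  FOLLOW(B)={$,a,c}
iter 3: done
  FOLLOW(S)={$}  FOLLOW(A)={$,a,c}  FOLLOW(B)={$,a,c}

FOLLOW(B) = ["$", "a", "c"]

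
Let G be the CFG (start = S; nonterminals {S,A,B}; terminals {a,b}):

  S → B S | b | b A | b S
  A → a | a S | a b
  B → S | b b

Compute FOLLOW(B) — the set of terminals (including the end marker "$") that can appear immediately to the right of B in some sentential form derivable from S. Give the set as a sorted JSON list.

FIRST sets, iterate to fixpoint:
[1]
  A via A→a: +{a}
  B via B→b b: +{b}
  S via S→B S: +{b}
  FIRST[S]={b}  FIRST[A]={a}  FIRST[B]={b}
[2] done
  FIRST[S]={b}  FIRST[A]={a}  FIRST[B]={b}

FOLLOW iteration:
initialize: $ ∈ FOLLOW(S)
[1]
  S→B S: FOLLOW(B) ⊇ FIRST(S) = {b}; new: +{b}
  S→b A: FOLLOW(A) ⊇ FOLLOW(S) ⊇ {$}; new: +{$}
  FOLLOW(S)={$}  FOLLOW(A)={$}  FOLLOW(B)={b}
[2]
  B→S: FOLLOW(S) ⊇ FOLLOW(B) ⊇ {b}; new: +{b}
  S→b A: FOLLOW(A) ⊇ FOLLOW(S) ⊇ {$,b}; new: +{b}
  FOLLOW(S)={$,b}  FOLLOW(A)={$,b}  FOLLOW(B)={b}
[3] — fixpoint
  FOLLOW(S)={$,b}  FOLLOW(A)={$,b}  FOLLOW(B)={b}

FOLLOW(B) = ["b"]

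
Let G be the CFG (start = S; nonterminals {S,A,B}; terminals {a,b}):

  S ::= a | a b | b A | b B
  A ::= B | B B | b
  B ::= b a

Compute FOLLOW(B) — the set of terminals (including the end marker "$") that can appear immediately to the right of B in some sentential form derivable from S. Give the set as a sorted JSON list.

FIRST sets, iterate to fixpoint:
iter 1:
  A via A→b: +{b}
  B via B→b a: +{b}
  S via S→a: +{a}
  S via S→b A: +{b}
  FIRST[S]={a,b}  FIRST[A]={b}  FIRST[B]={b}
iter 2: done
  FIRST[S]={a,b}  FIRST[A]={b}  FIRST[B]={b}

Compute FOLLOW by fixpoint:
seed FOLLOW(S) with $
[1]
  A→B B: FOLLOW(B) ⊇ FIRST(B) = {b}; new: +{b}
  S→b A: FOLLOW(A) ⊇ FOLLOW(S) ⊇ {$}; new: +{$}
  S→b B: FOLLOW(B) ⊇ FOLLOW(S) ⊇ {$}; new: +{$}
  S: {$}  A: {$}  B: {$,b}
[2] (no change)
  S: {$}  A: {$}  B: {$,b}

FOLLOW(B) = ["$", "b"]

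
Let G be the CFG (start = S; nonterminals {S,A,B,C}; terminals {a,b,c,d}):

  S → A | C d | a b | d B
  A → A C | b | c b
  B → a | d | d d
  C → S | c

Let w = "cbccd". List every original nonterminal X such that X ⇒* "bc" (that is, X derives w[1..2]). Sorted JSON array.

Convert to CNF:
  S -> A C | C T2 | T0 T1 | T2 B | T3 T1 | b
  A -> A C | T0 T1 | b
  B -> T2 T2 | a | d
  C -> A C | C T2 | T0 T1 | T2 B | T3 T1 | b | c
  T0 -> c
  T1 -> b
  T2 -> d
  T3 -> a

Fill CYK table bottom-up (cells [i..j] with 1 ≤ i ≤ j ≤ 2 only):
  [1..1]={A,C,S,T1}  "b"  orig:{A,C,S}
  [2..2]={C,T0}  "c"  orig:{C}
  [1..2]={A,C,S}  "bc"

Original NTs in T[1,2] deriving "bc": ["A", "C", "S"]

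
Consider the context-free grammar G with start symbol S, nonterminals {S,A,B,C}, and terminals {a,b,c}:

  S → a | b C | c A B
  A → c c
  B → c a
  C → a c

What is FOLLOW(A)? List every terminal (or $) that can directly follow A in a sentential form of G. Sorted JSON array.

FIRST sets, iterate to fixpoint:
iter 1:
  A via A→c c: +{c}
  B via B→c a: +{c}
  C via C→a c: +{a}
  S via S→a: +{a}
  S via S→b C: +{b}
  S via S→c A B: +{c}
  FIRST(S)={a,b,c}  FIRST(A)={c}  FIRST(B)={c}  FIRST(C)={a}
iter 2: done
  FIRST(S)={a,b,c}  FIRST(A)={c}  FIRST(B)={c}  FIRST(C)={a}

Compute FOLLOW by fixpoint:
seed FOLLOW(S) with $
pass 1:
  S→b C: FOLLOW(C) ⊇ FOLLOW(S) ⊇ {$}; new: +{$}
  S→c A B: FOLLOW(A) ⊇ FIRST(B) = {c}; new: +{c}
  S→c A B: FOLLOW(B) ⊇ FOLLOW(S) ⊇ {$}; new: +{$}
  FOLLOW(S)={$}  FOLLOW(A)={c}  FOLLOW(B)={$}  FOLLOW(C)={$}
pass 2: — fixpoint
  FOLLOW(S)={$}  FOLLOW(A)={c}  FOLLOW(B)={$}  FOLLOW(C)={$}

FOLLOW(A) = ["c"]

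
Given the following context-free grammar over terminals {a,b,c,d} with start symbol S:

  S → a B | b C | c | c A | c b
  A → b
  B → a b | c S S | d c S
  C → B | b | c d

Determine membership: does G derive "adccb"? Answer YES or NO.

Convert to CNF:
  S -> T0 B | T1 C | T2 A | T2 T1 | c
  A -> b
  B -> T0 T1 | T2 X4 | T3 X5
  C -> T0 T1 | T2 T3 | T2 X6 | T3 X7 | b
  T0 -> a
  T1 -> b
  T2 -> c
  T3 -> d
  X4 -> S S
  X5 -> T2 S
  X6 -> S S
  X7 -> T2 S

CYK fill:
  T[0,0] 'a' = {T0}  orig:{}
  T[1,1] 'd' = {T3}  orig:{}
  T[2,2] 'c' = {S,T2}  orig:{S}
  T[3,3] 'c' = {S,T2}  orig:{S}
  T[4,4] 'b' = {A,C,T1}  orig:{A,C}
  T[0,1] 'ad' = ∅
  T[1,2] 'dc' = ∅
  T[2,3] 'cc' = {X4,X5,X6,X7}  orig:{}
  T[3,4] 'cb' = {S}
  T[0,2] 'adc' = ∅
  T[1,3] 'dcc' = {B,C}
  T[2,4] 'ccb' = {X4,X5,X6,X7}  orig:{}
  T[0,3] 'adcc' = {S}
  T[1,4] 'dccb' = {B,C}
  T[0,4] 'adccb' = {S}

S ∈ T[0,4] ⇒ YES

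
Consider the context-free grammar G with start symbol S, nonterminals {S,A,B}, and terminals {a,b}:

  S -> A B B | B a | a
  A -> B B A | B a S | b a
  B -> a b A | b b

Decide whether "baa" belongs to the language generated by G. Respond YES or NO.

CNF form of G:
  S -> A X5 | B T0 | a
  A -> B X2 | B X3 | T1 T0
  B -> T0 X4 | T1 T1
  T0 -> a
  T1 -> b
  X2 -> B A
  X3 -> T0 S
  X4 -> T1 A
  X5 -> B B

CYK fill:
  cell(0,0) b: {T1}  orig:{}
  cell(1,1) a: {S,T0}  orig:{S}
  cell(2,2) a: {S,T0}  orig:{S}
  cell(0,1) ba: {A}
  cell(1,2) aa: {X3}  orig:{}
  cell(0,2) baa: ∅

S ∉ T[0,2] ⇒ NO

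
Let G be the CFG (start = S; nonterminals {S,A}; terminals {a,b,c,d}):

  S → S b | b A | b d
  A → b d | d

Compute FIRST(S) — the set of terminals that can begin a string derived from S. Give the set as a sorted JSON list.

FIRST sets, iterate to fixpoint:
iter 1:
  A via A→b d: +{b}
  A via A→d: +{d}
  S via S→b A: +{b}
  FIRST[S]={b}  FIRST[A]={b,d}
iter 2: (no change)
  FIRST[S]={b}  FIRST[A]={b,d}

FIRST(S) = ["b"]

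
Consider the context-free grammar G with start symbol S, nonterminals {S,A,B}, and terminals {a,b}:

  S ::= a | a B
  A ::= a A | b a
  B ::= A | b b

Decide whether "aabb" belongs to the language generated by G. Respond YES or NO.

Convert to CNF:
  S -> T0 B | a
  A -> T0 A | T1 T0
  B -> T0 A | T1 T0 | T1 T1
  T0 -> a
  T1 -> b

CYK table (by increasing span):
  cell(0,0) a: {S,T0}  orig:{S}
  cell(1,1) a: {S,T0}  orig:{S}
  cell(2,2) b: {T1}  orig:{}
  cell(3,3) b: {T1}  orig:{}
  cell(0,1) aa: ∅
  cell(1,2) ab: ∅
  cell(2,3) bb: {B}
  cell(0,2) aab: ∅
  cell(1,3) abb: {S}
  cell(0,3) aabb: ∅

S ∉ T[0,3] ⇒ NO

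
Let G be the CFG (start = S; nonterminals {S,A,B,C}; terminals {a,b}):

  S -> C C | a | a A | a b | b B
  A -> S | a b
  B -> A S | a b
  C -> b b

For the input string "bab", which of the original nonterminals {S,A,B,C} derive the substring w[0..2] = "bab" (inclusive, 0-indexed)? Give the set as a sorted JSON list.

Convert to CNF:
  S -> C C | T0 A | T0 T1 | T1 B | a
  A -> C C | T0 A | T0 T1 | T1 B | a
  B -> A S | T0 T1
  C -> T1 T1
  T0 -> a
  T1 -> b

CYK fill, restricted to cells inside w[0..2]:
  [0..0]={T1}  "b"  orig:{}
  [1..1]={A,S,T0}  "a"  orig:{A,S}
  [2..2]={T1}  "b"  orig:{}
  [0..1]=∅  "ba"
  [1..2]={A,B,S}  "ab"
  [0..2]={A,S}  "bab"

Original NTs in T[0,2] deriving "bab": ["A", "S"]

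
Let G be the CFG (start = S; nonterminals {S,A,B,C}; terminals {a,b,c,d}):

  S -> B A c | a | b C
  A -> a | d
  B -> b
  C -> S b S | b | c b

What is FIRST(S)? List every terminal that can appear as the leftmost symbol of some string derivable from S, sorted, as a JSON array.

FIRST sets, iterate to fixpoint:
round 1:
  A via A→a: +{a}
  A via A→d: +{d}
  B via B→b: +{b}
  C via C→b: +{b}
  C via C→c b: +{c}
  S via S→B A c: +{b}
  S via S→a: +{a}
  S: {a,b}  A: {a,d}  B: {b}  C: {b,c}
round 2:
  C via C→S b S: +{a}
  S: {a,b}  A: {a,d}  B: {b}  C: {a,b,c}
round 3: (no change)
  S: {a,b}  A: {a,d}  B: {b}  C: {a,b,c}

FIRST(S) = ["a", "b"]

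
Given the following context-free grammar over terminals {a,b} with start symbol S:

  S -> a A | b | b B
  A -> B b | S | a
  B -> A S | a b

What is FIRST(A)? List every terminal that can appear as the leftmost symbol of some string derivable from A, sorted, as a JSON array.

FIRST iteration:
round 1:
  A via A→a: +{a}
  B via B→A S: +{a}
  S via S→a A: +{a}
  S via S→b: +{b}
  S: {a,b}  A: {a}  B: {a}
round 2:
  A via A→S: +{b}
  B via B→A S: +{b}
  S: {a,b}  A: {a,b}  B: {a,b}
round 3: (stable)
  S: {a,b}  A: {a,b}  B: {a,b}

FIRST(A) = ["a", "b"]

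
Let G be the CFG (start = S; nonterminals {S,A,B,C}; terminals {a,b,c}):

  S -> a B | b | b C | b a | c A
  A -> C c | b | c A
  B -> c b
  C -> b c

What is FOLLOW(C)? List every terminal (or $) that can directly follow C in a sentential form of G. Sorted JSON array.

Compute FIRST by fixpoint:
[1]
  A via A→b: +{b}
  A via A→c A: +{c}
  B via B→c b: +{c}
  C via C→b c: +{b}
  S via S→a B: +{a}
  S via S→b: +{b}
  S via S→c A: +{c}
  FIRST(S)={a,b,c}  FIRST(A)={b,c}  FIRST(B)={c}  FIRST(C)={b}
[2] (stable)
  FIRST(S)={a,b,c}  FIRST(A)={b,c}  FIRST(B)={c}  FIRST(C)={b}

Compute FOLLOW by fixpoint:
seed FOLLOW(S) with $
round 1:
  A→C c: FOLLOW(C) ⊇ FIRST(c) = {c}; new: +{c}
  S→a B: FOLLOW(B) ⊇ FOLLOW(S) ⊇ {$}; new: +{$}
  S→b C: FOLLOW(C) ⊇ FOLLOW(S) ⊇ {$}; new: +{$}
  S→c A: FOLLOW(A) ⊇ FOLLOW(S) ⊇ {$}; new: +{$}
  S: {$}  A: {$}  B: {$}  C: {$,c}
round 2: done
  S: {$}  A: {$}  B: {$}  C: {$,c}

FOLLOW(C) = ["$", "c"]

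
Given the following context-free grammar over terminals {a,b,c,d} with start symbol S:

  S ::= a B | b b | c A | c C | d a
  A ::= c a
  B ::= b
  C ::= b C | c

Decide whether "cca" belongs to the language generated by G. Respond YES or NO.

CNF form of G:
  S -> T0 A | T0 C | T1 B | T2 T2 | T3 T1
  A -> T0 T1
  B -> b
  C -> T2 C | c
  T0 -> c
  T1 -> a
  T2 -> b
  T3 -> d

CYK fill:
  cell(0,0) c: {C,T0}  orig:{C}
  cell(1,1) c: {C,T0}  orig:{C}
  cell(2,2) a: {T1}  orig:{}
  cell(0,1) cc: {S}
  cell(1,2) ca: {A}
  cell(0,2) cca: {S}

S ∈ T[0,2] ⇒ YES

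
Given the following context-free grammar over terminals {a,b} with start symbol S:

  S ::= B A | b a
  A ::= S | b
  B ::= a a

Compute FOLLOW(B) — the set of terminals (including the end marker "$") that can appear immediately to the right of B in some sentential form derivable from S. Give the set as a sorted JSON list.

FIRST sets, iterate to fixpoint:
round 1:
  A via A→b: +{b}
  B via B→a a: +{a}
  S via S→B A: +{a}
  S via S→b a: +{b}
  S: {a,b}  A: {b}  B: {a}
round 2:
  A via A→S: +{a}
  S: {a,b}  A: {a,b}  B: {a}
round 3: (stable)
  S: {a,b}  A: {a,b}  B: {a}

FOLLOW sets:
FOLLOW(S) := {$}
pass 1:
  S→B A: FOLLOW(B) ⊇ FIRST(A) = {a,b}; new: +{a,b}
  S→B A: FOLLOW(A) ⊇ FOLLOW(S) ⊇ {$}; new: +{$}
  S: {$}  A: {$}  B: {a,b}
pass 2: (no change)
  S: {$}  A: {$}  B: {a,b}

FOLLOW(B) = ["a", "b"]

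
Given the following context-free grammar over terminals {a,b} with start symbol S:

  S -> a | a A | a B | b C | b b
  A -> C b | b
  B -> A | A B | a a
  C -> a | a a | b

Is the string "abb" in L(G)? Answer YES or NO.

CNF form of G:
  S -> T0 C | T0 T0 | T1 A | T1 B | a
  A -> C T0 | b
  B -> A B | C T0 | T1 T1 | b
  C -> T1 T1 | a | b
  T0 -> b
  T1 -> a

Fill CYK table bottom-up:
  T[0,0] 'a' = {C,S,T1}  orig:{C,S}
  T[1,1] 'b' = {A,B,C,T0}  orig:{A,B,C}
  T[2,2] 'b' = {A,B,C,T0}  orig:{A,B,C}
  T[0,1] 'ab' = {A,B,S}
  T[1,2] 'bb' = {A,B,S}
  T[0,2] 'abb' = {B,S}

S ∈ T[0,2] ⇒ YES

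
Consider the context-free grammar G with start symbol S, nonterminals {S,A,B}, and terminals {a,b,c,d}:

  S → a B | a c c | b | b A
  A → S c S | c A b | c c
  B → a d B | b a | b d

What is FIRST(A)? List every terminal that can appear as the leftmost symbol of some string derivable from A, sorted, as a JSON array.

FIRST iteration:
[1]
  A via A→c A b: +{c}
  B via B→a d B: +{a}
  B via B→b a: +{b}
  S via S→a B: +{a}
  S via S→b: +{b}
  S: {a,b}  A: {c}  B: {a,b}
[2]
  A via A→S c S: +{a,b}
  S: {a,b}  A: {a,b,c}  B: {a,b}
[3] (no change)
  S: {a,b}  A: {a,b,c}  B: {a,b}

FIRST(A) = ["a", "b", "c"]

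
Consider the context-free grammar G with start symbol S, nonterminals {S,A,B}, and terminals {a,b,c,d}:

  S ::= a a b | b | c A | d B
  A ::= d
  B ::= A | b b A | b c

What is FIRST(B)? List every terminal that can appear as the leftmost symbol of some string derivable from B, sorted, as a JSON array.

FIRST iteration:
pass 1:
  A via A→d: +{d}
  B via B→A: +{d}
  B via B→b b A: +{b}
  S via S→a a b: +{a}
  S via S→b: +{b}
  S via S→c A: +{c}
  S via S→d B: +{d}
  S: {a,b,c,d}  A: {d}  B: {b,d}
pass 2: done
  S: {a,b,c,d}  A: {d}  B: {b,d}

FIRST(B) = ["b", "d"]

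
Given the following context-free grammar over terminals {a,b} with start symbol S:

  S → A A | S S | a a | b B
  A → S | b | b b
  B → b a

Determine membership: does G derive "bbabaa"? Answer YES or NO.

Convert to CNF:
  S -> A A | S S | T0 T0 | T1 B
  A -> A A | S S | T0 T0 | T1 B | T1 T1 | b
  B -> T1 T0
  T0 -> a
  T1 -> b

Fill CYK table bottom-up:
  cell(0,0) b: {A,T1}  orig:{A}
  cell(1,1) b: {A,T1}  orig:{A}
  cell(2,2) a: {T0}  orig:{}
  cell(3,3) b: {A,T1}  orig:{A}
  cell(4,4) a: {T0}  orig:{}
  cell(5,5) a: {T0}  orig:{}
  cell(0,1) bb: {A,S}
  cell(1,2) ba: {B}
  cell(2,3) ab: ∅
  cell(3,4) ba: {B}
  cell(4,5) aa: {A,S}
  cell(0,2) bba: {A,S}
  cell(1,3) bab: ∅
  cell(2,4) aba: ∅
  cell(3,5) baa: {A,S}
  cell(0,3) bbab: {A,S}
  cell(1,4) baba: ∅
  cell(2,5) abaa: ∅
  cell(0,4) bbaba: ∅
  cell(1,5) babaa: ∅
  cell(0,5) bbabaa: {A,S}

S ∈ T[0,5] ⇒ YES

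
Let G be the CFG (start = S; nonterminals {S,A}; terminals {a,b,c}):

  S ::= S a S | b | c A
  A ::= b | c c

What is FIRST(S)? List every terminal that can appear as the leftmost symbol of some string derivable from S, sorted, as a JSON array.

Compute FIRST by fixpoint:
[1]
  A via A→b: +{b}
  A via A→c c: +{c}
  S via S→b: +{b}
  S via S→c A: +{c}
  S: {b,c}  A: {b,c}
[2] (no change)
  S: {b,c}  A: {b,c}

FIRST(S) = ["b", "c"]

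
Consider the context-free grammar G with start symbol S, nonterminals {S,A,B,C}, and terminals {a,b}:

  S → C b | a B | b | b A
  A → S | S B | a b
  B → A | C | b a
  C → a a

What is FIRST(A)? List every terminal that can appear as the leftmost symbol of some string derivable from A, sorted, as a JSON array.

FIRST iteration:
[1]
  A via A→a b: +{a}
  B via B→A: +{a}
  B via B→b a: +{b}
  C via C→a a: +{a}
  S via S→C b: +{a}
  S via S→b: +{b}
  FIRST[S]={a,b}  FIRST[A]={a}  FIRST[B]={a,b}  FIRST[C]={a}
[2]
  A via A→S: +{b}
  FIRST[S]={a,b}  FIRST[A]={a,b}  FIRST[B]={a,b}  FIRST[C]={a}
[3] (stable)
  FIRST[S]={a,b}  FIRST[A]={a,b}  FIRST[B]={a,b}  FIRST[C]={a}

FIRST(A) = ["a", "b"]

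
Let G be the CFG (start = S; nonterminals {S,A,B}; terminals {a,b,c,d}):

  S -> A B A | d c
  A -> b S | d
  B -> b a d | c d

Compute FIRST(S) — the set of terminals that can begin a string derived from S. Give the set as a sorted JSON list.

FIRST iteration:
[1]
  A via A→b S: +{b}
  A via A→d: +{d}
  B via B→b a d: +{b}
  B via B→c d: +{c}
  S via S→A B A: +{b,d}
  FIRST(S)={b,d}  FIRST(A)={b,d}  FIRST(B)={b,c}
[2] — fixpoint
  FIRST(S)={b,d}  FIRST(A)={b,d}  FIRST(B)={b,c}

FIRST(S) = ["b", "d"]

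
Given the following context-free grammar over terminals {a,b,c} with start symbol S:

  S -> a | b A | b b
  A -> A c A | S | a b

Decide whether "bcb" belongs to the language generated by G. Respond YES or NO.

Convert to CNF:
  S -> T2 A | T2 T2 | a
  A -> A X3 | T1 T2 | T2 A | T2 T2 | a
  T0 -> c
  T1 -> a
  T2 -> b
  X3 -> T0 A

CYK table (by increasing span):
  cell(0,0) b: {T2}  orig:{}
  cell(1,1) c: {T0}  orig:{}
  cell(2,2) b: {T2}  orig:{}
  cell(0,1) bc: ∅
  cell(1,2) cb: ∅
  cell(0,2) bcb: ∅

S ∉ T[0,2] ⇒ NO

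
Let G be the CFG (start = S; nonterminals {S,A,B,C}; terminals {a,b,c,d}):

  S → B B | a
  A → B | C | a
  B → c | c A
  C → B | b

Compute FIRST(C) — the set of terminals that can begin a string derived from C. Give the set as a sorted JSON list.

Compute FIRST by fixpoint:
iter 1:
  A via A→a: +{a}
  B via B→c: +{c}
  C via C→B: +{c}
  C via C→b: +{b}
  S via S→B B: +{c}
  S via S→a: +{a}
  FIRST(S)={a,c}  FIRST(A)={a}  FIRST(B)={c}  FIRST(C)={b,c}
iter 2:
  A via A→B: +{c}
  A via A→C: +{b}
  FIRST(S)={a,c}  FIRST(A)={a,b,c}  FIRST(B)={c}  FIRST(C)={b,c}
iter 3: — fixpoint
  FIRST(S)={a,c}  FIRST(A)={a,b,c}  FIRST(B)={c}  FIRST(C)={b,c}

FIRST(C) = ["b", "c"]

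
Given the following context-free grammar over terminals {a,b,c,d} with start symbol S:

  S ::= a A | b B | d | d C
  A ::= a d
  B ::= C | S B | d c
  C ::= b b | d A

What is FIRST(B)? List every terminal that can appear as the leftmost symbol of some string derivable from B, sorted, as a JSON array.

FIRST iteration:
iter 1:
  A via A→a d: +{a}
  B via B→d c: +{d}
  C via C→b b: +{b}
  C via C→d A: +{d}
  S via S→a A: +{a}
  S via S→b B: +{b}
  S via S→d: +{d}
  FIRST(S)={a,b,d}  FIRST(A)={a}  FIRST(B)={d}  FIRST(C)={b,d}
iter 2:
  B via B→C: +{b}
  B via B→S B: +{a}
  FIRST(S)={a,b,d}  FIRST(A)={a}  FIRST(B)={a,b,d}  FIRST(C)={b,d}
iter 3: done
  FIRST(S)={a,b,d}  FIRST(A)={a}  FIRST(B)={a,b,d}  FIRST(C)={b,d}

FIRST(B) = ["a", "b", "d"]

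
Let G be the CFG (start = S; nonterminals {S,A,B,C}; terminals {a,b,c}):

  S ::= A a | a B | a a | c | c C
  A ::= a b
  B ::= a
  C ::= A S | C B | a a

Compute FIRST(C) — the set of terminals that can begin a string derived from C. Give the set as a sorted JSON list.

FIRST iteration:
[1]
  A via A→a b: +{a}
  B via B→a: +{a}
  C via C→A S: +{a}
  S via S→A a: +{a}
  S via S→c: +{c}
  FIRST(S)={a,c}  FIRST(A)={a}  FIRST(B)={a}  FIRST(C)={a}
[2] — fixpoint
  FIRST(S)={a,c}  FIRST(A)={a}  FIRST(B)={a}  FIRST(C)={a}

FIRST(C) = ["a"]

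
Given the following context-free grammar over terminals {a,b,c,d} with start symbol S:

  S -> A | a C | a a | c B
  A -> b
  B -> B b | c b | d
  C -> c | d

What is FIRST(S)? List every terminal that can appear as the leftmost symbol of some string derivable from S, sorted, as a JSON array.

Compute FIRST by fixpoint:
pass 1:
  A via A→b: +{b}
  B via B→c b: +{c}
  B via B→d: +{d}
  C via C→c: +{c}
  C via C→d: +{d}
  S via S→A: +{b}
  S via S→a C: +{a}
  S via S→c B: +{c}
  FIRST[S]={a,b,c}  FIRST[A]={b}  FIRST[B]={c,d}  FIRST[C]={c,d}
pass 2: (stable)
  FIRST[S]={a,b,c}  FIRST[A]={b}  FIRST[B]={c,d}  FIRST[C]={c,d}

FIRST(S) = ["a", "b", "c"]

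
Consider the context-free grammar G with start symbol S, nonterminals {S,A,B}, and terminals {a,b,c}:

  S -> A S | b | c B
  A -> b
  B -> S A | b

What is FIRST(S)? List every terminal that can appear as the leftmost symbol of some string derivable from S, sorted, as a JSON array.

Compute FIRST by fixpoint:
round 1:
  A via A→b: +{b}
  B via B→b: +{b}
  S via S→A S: +{b}
  S via S→c B: +{c}
  FIRST(S)={b,c}  FIRST(A)={b}  FIRST(B)={b}
round 2:
  B via B→S A: +{c}
  FIRST(S)={b,c}  FIRST(A)={b}  FIRST(B)={b,c}
round 3: (stable)
  FIRST(S)={b,c}  FIRST(A)={b}  FIRST(B)={b,c}

FIRST(S) = ["b", "c"]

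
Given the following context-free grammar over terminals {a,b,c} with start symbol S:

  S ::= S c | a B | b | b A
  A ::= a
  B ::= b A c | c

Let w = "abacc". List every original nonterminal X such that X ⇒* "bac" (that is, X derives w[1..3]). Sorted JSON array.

CNF form of G:
  S -> S T1 | T0 A | T2 B | b
  A -> a
  B -> T0 X3 | c
  T0 -> b
  T1 -> c
  T2 -> a
  X3 -> A T1

CYK fill — only the sub-triangle for w[1..3]:
  cell(1,1) b: {S,T0}  orig:{S}
  cell(2,2) a: {A,T2}  orig:{A}
  cell(3,3) c: {B,T1}  orig:{B}
  cell(1,2) ba: {S}
  cell(2,3) ac: {S,X3}  orig:{S}
  cell(1,3) bac: {B,S}

Original NTs in T[1,3] deriving "bac": ["B", "S"]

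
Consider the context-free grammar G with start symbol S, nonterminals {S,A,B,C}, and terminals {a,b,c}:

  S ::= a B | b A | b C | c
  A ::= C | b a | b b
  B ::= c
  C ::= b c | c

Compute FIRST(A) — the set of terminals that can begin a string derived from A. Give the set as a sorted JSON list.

Compute FIRST by fixpoint:
iter 1:
  A via A→b a: +{b}
  B via B→c: +{c}
  C via C→b c: +{b}
  C via C→c: +{c}
  S via S→a B: +{a}
  S via S→b A: +{b}
  S via S→c: +{c}
  S: {a,b,c}  A: {b}  B: {c}  C: {b,c}
iter 2:
  A via A→C: +{c}
  S: {a,b,c}  A: {b,c}  B: {c}  C: {b,c}
iter 3: — fixpoint
  S: {a,b,c}  A: {b,c}  B: {c}  C: {b,c}

FIRST(A) = ["b", "c"]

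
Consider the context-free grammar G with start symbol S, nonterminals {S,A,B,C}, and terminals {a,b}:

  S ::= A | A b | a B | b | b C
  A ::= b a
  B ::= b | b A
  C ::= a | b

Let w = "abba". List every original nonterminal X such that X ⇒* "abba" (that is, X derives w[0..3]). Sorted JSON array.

CNF form of G:
  S -> A T0 | T0 C | T0 T1 | T1 B | b
  A -> T0 T1
  B -> T0 A | b
  C -> a | b
  T0 -> b
  T1 -> a

CYK table (by increasing span) — only the sub-triangle for w[0..3]:
  cell(0,0) a: {C,T1}  orig:{C}
  cell(1,1) b: {B,C,S,T0}  orig:{B,C,S}
  cell(2,2) b: {B,C,S,T0}  orig:{B,C,S}
  cell(3,3) a: {C,T1}  orig:{C}
  cell(0,1) ab: {S}
  cell(1,2) bb: {S}
  cell(2,3) ba: {A,S}
  cell(0,2) abb: ∅
  cell(1,3) bba: {B}
  cell(0,3) abba: {S}

Original NTs in T[0,3] deriving "abba": ["S"]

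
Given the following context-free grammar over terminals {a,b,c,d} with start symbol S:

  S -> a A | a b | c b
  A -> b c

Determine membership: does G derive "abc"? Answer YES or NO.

CNF form of G:
  S -> T1 T0 | T2 A | T2 T0
  A -> T0 T1
  T0 -> b
  T1 -> c
  T2 -> a

CYK table (by increasing span):
  cell(0,0) a: {T2}  orig:{}
  cell(1,1) b: {T0}  orig:{}
  cell(2,2) c: {T1}  orig:{}
  cell(0,1) ab: {S}
  cell(1,2) bc: {A}
  cell(0,2) abc: {S}

S ∈ T[0,2] ⇒ YES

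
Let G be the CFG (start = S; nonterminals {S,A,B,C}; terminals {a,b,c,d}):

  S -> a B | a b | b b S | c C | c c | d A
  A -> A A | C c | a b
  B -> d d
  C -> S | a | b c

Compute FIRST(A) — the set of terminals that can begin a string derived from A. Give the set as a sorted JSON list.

FIRST sets, iterate to fixpoint:
pass 1:
  A via A→a b: +{a}
  B via B→d d: +{d}
  C via C→a: +{a}
  C via C→b c: +{b}
  S via S→a B: +{a}
  S via S→b b S: +{b}
  S via S→c C: +{c}
  S via S→d A: +{d}
  S: {a,b,c,d}  A: {a}  B: {d}  C: {a,b}
pass 2:
  A via A→C c: +{b}
  C via C→S: +{c,d}
  S: {a,b,c,d}  A: {a,b}  B: {d}  C: {a,b,c,d}
pass 3:
  A via A→C c: +{c,d}
  S: {a,b,c,d}  A: {a,b,c,d}  B: {d}  C: {a,b,c,d}
pass 4: (no change)
  S: {a,b,c,d}  A: {a,b,c,d}  B: {d}  C: {a,b,c,d}

FIRST(A) = ["a", "b", "c", "d"]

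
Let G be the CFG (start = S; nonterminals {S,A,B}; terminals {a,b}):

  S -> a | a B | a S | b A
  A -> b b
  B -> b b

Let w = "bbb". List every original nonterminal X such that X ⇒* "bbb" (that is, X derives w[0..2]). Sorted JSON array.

Convert to CNF:
  S -> T0 A | T1 B | T1 S | a
  A -> T0 T0
  B -> T0 T0
  T0 -> b
  T1 -> a

CYK table (by increasing span) (cells [i..j] with 0 ≤ i ≤ j ≤ 2 only):
  T[0,0] 'b' = {T0}  orig:{}
  T[1,1] 'b' = {T0}  orig:{}
  T[2,2] 'b' = {T0}  orig:{}
  T[0,1] 'bb' = {A,B}
  T[1,2] 'bb' = {A,B}
  T[0,2] 'bbb' = {S}

Original NTs in T[0,2] deriving "bbb": ["S"]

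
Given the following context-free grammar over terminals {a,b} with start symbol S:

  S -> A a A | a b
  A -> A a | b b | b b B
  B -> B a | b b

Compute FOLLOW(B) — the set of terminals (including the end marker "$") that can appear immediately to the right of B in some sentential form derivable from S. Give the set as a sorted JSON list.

Compute FIRST by fixpoint:
round 1:
  A via A→b b: +{b}
  B via B→b b: +{b}
  S via S→A a A: +{b}
  S via S→a b: +{a}
  FIRST[S]={a,b}  FIRST[A]={b}  FIRST[B]={b}
round 2: done
  FIRST[S]={a,b}  FIRST[A]={b}  FIRST[B]={b}

Compute FOLLOW by fixpoint:
FOLLOW(S) := {$}
pass 1:
  A→A a: FOLLOW(A) ⊇ FIRST(a) = {a}; new: +{a}
  A→b b B: FOLLOW(B) ⊇ FOLLOW(A) ⊇ {a}; new: +{a}
  S→A a A: FOLLOW(A) ⊇ FOLLOW(S) ⊇ {$}; new: +{$}
  S: {$}  A: {$,a}  B: {a}
pass 2:
  A→b b B: FOLLOW(B) ⊇ FOLLOW(A) ⊇ {$,a}; new: +{$}
  S: {$}  A: {$,a}  B: {$,a}
pass 3: (stable)
  S: {$}  A: {$,a}  B: {$,a}

FOLLOW(B) = ["$", "a"]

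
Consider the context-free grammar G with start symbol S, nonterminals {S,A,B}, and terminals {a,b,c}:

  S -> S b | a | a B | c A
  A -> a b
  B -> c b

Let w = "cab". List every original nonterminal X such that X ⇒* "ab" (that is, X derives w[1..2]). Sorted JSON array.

Convert to CNF:
  S -> S T1 | T0 B | T2 A | a
  A -> T0 T1
  B -> T2 T1
  T0 -> a
  T1 -> b
  T2 -> c

CYK table (by increasing span) — only the sub-triangle for w[1..2]:
  [1..1]={S,T0}  "a"  orig:{S}
  [2..2]={T1}  "b"  orig:{}
  [1..2]={A,S}  "ab"

Original NTs in T[1,2] deriving "ab": ["A", "S"]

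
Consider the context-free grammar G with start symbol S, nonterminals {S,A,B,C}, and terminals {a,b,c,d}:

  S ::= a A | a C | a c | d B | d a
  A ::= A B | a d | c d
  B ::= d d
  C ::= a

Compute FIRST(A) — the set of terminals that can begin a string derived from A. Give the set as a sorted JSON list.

Compute FIRST by fixpoint:
iter 1:
  A via A→a d: +{a}
  A via A→c d: +{c}
  B via B→d d: +{d}
  C via C→a: +{a}
  S via S→a A: +{a}
  S via S→d B: +{d}
  S: {a,d}  A: {a,c}  B: {d}  C: {a}
iter 2: (stable)
  S: {a,d}  A: {a,c}  B: {d}  C: {a}

FIRST(A) = ["a", "c"]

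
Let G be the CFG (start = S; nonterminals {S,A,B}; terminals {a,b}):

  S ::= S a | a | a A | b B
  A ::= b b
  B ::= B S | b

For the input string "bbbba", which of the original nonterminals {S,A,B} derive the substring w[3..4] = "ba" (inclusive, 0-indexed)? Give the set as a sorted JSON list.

CNF form of G:
  S -> S T1 | T0 B | T1 A | a
  A -> T0 T0
  B -> B S | b
  T0 -> b
  T1 -> a

CYK fill (cells [i..j] with 3 ≤ i ≤ j ≤ 4 only):
  cell(3,3) b: {B,T0}  orig:{B}
  cell(4,4) a: {S,T1}  orig:{S}
  cell(3,4) ba: {B}

Original NTs in T[3,4] deriving "ba": ["B"]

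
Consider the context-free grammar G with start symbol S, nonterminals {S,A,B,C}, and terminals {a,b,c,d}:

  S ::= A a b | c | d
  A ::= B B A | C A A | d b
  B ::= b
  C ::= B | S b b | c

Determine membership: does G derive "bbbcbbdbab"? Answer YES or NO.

Convert to CNF:
  S -> A X6 | c | d
  A -> B X3 | C X4 | T0 T1
  B -> b
  C -> S X5 | b | c
  T0 -> d
  T1 -> b
  T2 -> a
  X3 -> B A
  X4 -> A A
  X5 -> T1 T1
  X6 -> T2 T1

CYK fill:
  T[0,0] 'b' = {B,C,T1}  orig:{B,C}
  T[1,1] 'b' = {B,C,T1}  orig:{B,C}
  T[2,2] 'b' = {B,C,T1}  orig:{B,C}
  T[3,3] 'c' = {C,S}
  T[4,4] 'b' = {B,C,T1}  orig:{B,C}
  T[5,5] 'b' = {B,C,T1}  orig:{B,C}
  T[6,6] 'd' = {S,T0}  orig:{S}
  T[7,7] 'b' = {B,C,T1}  orig:{B,C}
  T[8,8] 'a' = {T2}  orig:{}
  T[9,9] 'b' = {B,C,T1}  orig:{B,C}
  T[0,1] 'bb' = {X5}  orig:{}
  T[1,2] 'bb' = {X5}  orig:{}
  T[2,3] 'bc' = ∅
  T[3,4] 'cb' = ∅
  T[4,5] 'bb' = {X5}  orig:{}
  T[5,6] 'bd' = ∅
  T[6,7] 'db' = {A}
  T[7,8] 'ba' = ∅
  T[8,9] 'ab' = {X6}  orig:{}
  T[0,2] 'bbb' = ∅
  T[1,3] 'bbc' = ∅
  T[2,4] 'bcb' = ∅
  T[3,5] 'cbb' = {C}
  T[4,6] 'bbd' = ∅
  T[5,7] 'bdb' = {X3}  orig:{}
  T[6,8] 'dba' = ∅
  T[7,9] 'bab' = ∅
  T[0,3] 'bbbc' = ∅
  T[1,4] 'bbcb' = ∅
  T[2,5] 'bcbb' = ∅
  T[3,6] 'cbbd' = ∅
  T[4,7] 'bbdb' = {A}
  T[5,8] 'bdba' = ∅
  T[6,9] 'dbab' = {S}
  T[0,4] 'bbbcb' = ∅
  T[1,5] 'bbcbb' = ∅
  T[2,6] 'bcbbd' = ∅
  T[3,7] 'cbbdb' = ∅
  T[4,8] 'bbdba' = ∅
  T[5,9] 'bdbab' = ∅
  T[0,5] 'bbbcbb' = ∅
  T[1,6] 'bbcbbd' = ∅
  T[2,7] 'bcbbdb' = ∅
  T[3,8] 'cbbdba' = ∅
  T[4,9] 'bbdbab' = {S}
  T[0,6] 'bbbcbbd' = ∅
  T[1,7] 'bbcbbdb' = ∅
  T[2,8] 'bcbbdba' = ∅
  T[3,9] 'cbbdbab' = ∅
  T[0,7] 'bbbcbbdb' = ∅
  T[1,8] 'bbcbbdba' = ∅
  T[2,9] 'bcbbdbab' = ∅
  T[0,8] 'bbbcbbdba' = ∅
  T[1,9] 'bbcbbdbab' = ∅
  T[0,9] 'bbbcbbdbab' = ∅

S ∉ T[0,9] ⇒ NO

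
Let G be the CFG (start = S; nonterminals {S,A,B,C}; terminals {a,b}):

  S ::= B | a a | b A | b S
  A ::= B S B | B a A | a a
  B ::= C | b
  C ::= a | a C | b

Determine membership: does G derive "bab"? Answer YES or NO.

CNF form of G:
  S -> T0 C | T0 T0 | T1 A | T1 S | a | b
  A -> B X2 | B X3 | T0 T0
  B -> T0 C | a | b
  C -> T0 C | a | b
  T0 -> a
  T1 -> b
  X2 -> S B
  X3 -> T0 A

CYK table (by increasing span):
  [0..0]={B,C,S,T1}  "b"  orig:{B,C,S}
  [1..1]={B,C,S,T0}  "a"  orig:{B,C,S}
  [2..2]={B,C,S,T1}  "b"  orig:{B,C,S}
  [0..1]={S,X2}  "ba"  orig:{S}
  [1..2]={B,C,S,X2}  "ab"  orig:{B,C,S}
  [0..2]={A,S,X2}  "bab"  orig:{A,S}

S ∈ T[0,2] ⇒ YES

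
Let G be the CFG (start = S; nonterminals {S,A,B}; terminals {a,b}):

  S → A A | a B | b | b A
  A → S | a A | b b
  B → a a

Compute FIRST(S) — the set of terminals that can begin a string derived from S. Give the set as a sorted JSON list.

Compute FIRST by fixpoint:
pass 1:
  A via A→a A: +{a}
  A via A→b b: +{b}
  B via B→a a: +{a}
  S via S→A A: +{a,b}
  FIRST[S]={a,b}  FIRST[A]={a,b}  FIRST[B]={a}
pass 2: (stable)
  FIRST[S]={a,b}  FIRST[A]={a,b}  FIRST[B]={a}

FIRST(S) = ["a", "b"]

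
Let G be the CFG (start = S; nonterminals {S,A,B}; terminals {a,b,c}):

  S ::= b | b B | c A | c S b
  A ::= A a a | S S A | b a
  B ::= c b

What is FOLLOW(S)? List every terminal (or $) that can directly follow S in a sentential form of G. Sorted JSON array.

Compute FIRST by fixpoint:
[1]
  A via A→b a: +{b}
  B via B→c b: +{c}
  S via S→b: +{b}
  S via S→c A: +{c}
  FIRST(S)={b,c}  FIRST(A)={b}  FIRST(B)={c}
[2]
  A via A→S S A: +{c}
  FIRST(S)={b,c}  FIRST(A)={b,c}  FIRST(B)={c}
[3] done
  FIRST(S)={b,c}  FIRST(A)={b,c}  FIRST(B)={c}

Compute FOLLOW by fixpoint:
seed FOLLOW(S) with $
pass 1:
  A→A a a: FOLLOW(A) ⊇ FIRST(a) = {a}; new: +{a}
  A→S S A: FOLLOW(S) ⊇ FIRST(S) = {b,c}; new: +{b,c}
  S→b B: FOLLOW(B) ⊇ FOLLOW(S) ⊇ {$,b,c}; new: +{$,b,c}
  S→c A: FOLLOW(A) ⊇ FOLLOW(S) ⊇ {$,b,c}; new: +{$,b,c}
  FOLLOW(S)={$,b,c}  FOLLOW(A)={$,a,b,c}  FOLLOW(B)={$,b,c}
pass 2: (no change)
  FOLLOW(S)={$,b,c}  FOLLOW(A)={$,a,b,c}  FOLLOW(B)={$,b,c}

FOLLOW(S) = ["$", "b", "c"]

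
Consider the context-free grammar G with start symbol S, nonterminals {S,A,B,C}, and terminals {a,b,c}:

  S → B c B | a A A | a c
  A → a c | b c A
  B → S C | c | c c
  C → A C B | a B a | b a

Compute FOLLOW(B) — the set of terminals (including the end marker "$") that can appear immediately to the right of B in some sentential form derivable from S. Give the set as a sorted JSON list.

FIRST sets, iterate to fixpoint:
[1]
  A via A→a c: +{a}
  A via A→b c A: +{b}
  B via B→c: +{c}
  C via C→A C B: +{a,b}
  S via S→B c B: +{c}
  S via S→a A A: +{a}
  FIRST[S]={a,c}  FIRST[A]={a,b}  FIRST[B]={c}  FIRST[C]={a,b}
[2]
  B via B→S C: +{a}
  FIRST[S]={a,c}  FIRST[A]={a,b}  FIRST[B]={a,c}  FIRST[C]={a,b}
[3] (no change)
  FIRST[S]={a,c}  FIRST[A]={a,b}  FIRST[B]={a,c}  FIRST[C]={a,b}

FOLLOW iteration:
FOLLOW(S) := {$}
round 1:
  B→S C: FOLLOW(S) ⊇ FIRST(C) = {a,b}; new: +{a,b}
  C→A C B: FOLLOW(A) ⊇ FIRST(C) = {a,b}; new: +{a,b}
  C→A C B: FOLLOW(C) ⊇ FIRST(B) = {a,c}; new: +{a,c}
  C→A C B: FOLLOW(B) ⊇ FOLLOW(C) ⊇ {a,c}; new: +{a,c}
  S→B c B: FOLLOW(B) ⊇ FOLLOW(S) ⊇ {$,a,b}; new: +{$,b}
  S→a A A: FOLLOW(A) ⊇ FOLLOW(S) ⊇ {$,a,b}; new: +{$}
  FOLLOW[S]={$,a,b}  FOLLOW[A]={$,a,b}  FOLLOW[B]={$,a,b,c}  FOLLOW[C]={a,c}
round 2:
  B→S C: FOLLOW(C) ⊇ FOLLOW(B) ⊇ {$,a,b,c}; new: +{$,b}
  FOLLOW[S]={$,a,b}  FOLLOW[A]={$,a,b}  FOLLOW[B]={$,a,b,c}  FOLLOW[C]={$,a,b,c}
round 3: — fixpoint
  FOLLOW[S]={$,a,b}  FOLLOW[A]={$,a,b}  FOLLOW[B]={$,a,b,c}  FOLLOW[C]={$,a,b,c}

FOLLOW(B) = ["$", "a", "b", "c"]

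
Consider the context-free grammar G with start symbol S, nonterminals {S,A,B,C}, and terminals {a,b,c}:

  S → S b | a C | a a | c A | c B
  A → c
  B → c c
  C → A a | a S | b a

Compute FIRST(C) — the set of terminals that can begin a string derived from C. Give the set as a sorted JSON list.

FIRST sets, iterate to fixpoint:
iter 1:
  A via A→c: +{c}
  B via B→c c: +{c}
  C via C→A a: +{c}
  C via C→a S: +{a}
  C via C→b a: +{b}
  S via S→a C: +{a}
  S via S→c A: +{c}
  FIRST[S]={a,c}  FIRST[A]={c}  FIRST[B]={c}  FIRST[C]={a,b,c}
iter 2: (no change)
  FIRST[S]={a,c}  FIRST[A]={c}  FIRST[B]={c}  FIRST[C]={a,b,c}

FIRST(C) = ["a", "b", "c"]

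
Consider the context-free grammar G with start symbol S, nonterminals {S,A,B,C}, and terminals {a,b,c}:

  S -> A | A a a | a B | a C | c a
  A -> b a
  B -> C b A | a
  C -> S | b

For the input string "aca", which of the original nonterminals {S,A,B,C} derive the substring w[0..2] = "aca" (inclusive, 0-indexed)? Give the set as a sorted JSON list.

Convert to CNF:
  S -> A X5 | T0 T1 | T1 B | T1 C | T2 T1
  A -> T0 T1
  B -> C X3 | a
  C -> A X4 | T0 T1 | T1 B | T1 C | T2 T1 | b
  T0 -> b
  T1 -> a
  T2 -> c
  X3 -> T0 A
  X4 -> T1 T1
  X5 -> T1 T1

CYK fill, restricted to cells inside w[0..2]:
  cell(0,0) a: {B,T1}  orig:{B}
  cell(1,1) c: {T2}  orig:{}
  cell(2,2) a: {B,T1}  orig:{B}
  cell(0,1) ac: ∅
  cell(1,2) ca: {C,S}
  cell(0,2) aca: {C,S}

Original NTs in T[0,2] deriving "aca": ["C", "S"]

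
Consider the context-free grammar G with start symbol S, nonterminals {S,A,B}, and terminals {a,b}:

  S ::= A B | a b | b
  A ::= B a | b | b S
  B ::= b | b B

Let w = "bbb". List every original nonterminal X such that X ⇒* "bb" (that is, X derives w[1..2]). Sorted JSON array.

Convert to CNF:
  S -> A B | T0 T1 | b
  A -> B T0 | T1 S | b
  B -> T1 B | b
  T0 -> a
  T1 -> b

CYK table (by increasing span), restricted to cells inside w[1..2]:
  cell(1,1) b: {A,B,S,T1}  orig:{A,B,S}
  cell(2,2) b: {A,B,S,T1}  orig:{A,B,S}
  cell(1,2) bb: {A,B,S}

Original NTs in T[1,2] deriving "bb": ["A", "B", "S"]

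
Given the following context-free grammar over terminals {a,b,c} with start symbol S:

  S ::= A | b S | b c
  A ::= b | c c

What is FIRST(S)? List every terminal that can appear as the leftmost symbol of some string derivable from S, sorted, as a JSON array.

Compute FIRST by fixpoint:
iter 1:
  A via A→b: +{b}
  A via A→c c: +{c}
  S via S→A: +{b,c}
  S: {b,c}  A: {b,c}
iter 2: (no change)
  S: {b,c}  A: {b,c}

FIRST(S) = ["b", "c"]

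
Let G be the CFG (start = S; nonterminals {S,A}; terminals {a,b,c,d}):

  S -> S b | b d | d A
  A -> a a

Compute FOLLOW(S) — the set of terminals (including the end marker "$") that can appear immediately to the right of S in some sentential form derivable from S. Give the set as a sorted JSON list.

FIRST sets, iterate to fixpoint:
pass 1:
  A via A→a a: +{a}
  S via S→b d: +{b}
  S via S→d A: +{d}
  FIRST(S)={b,d}  FIRST(A)={a}
pass 2: done
  FIRST(S)={b,d}  FIRST(A)={a}

FOLLOW sets:
FOLLOW(S) := {$}
iter 1:
  S→S b: FOLLOW(S) ⊇ FIRST(b) = {b}; new: +{b}
  S→d A: FOLLOW(A) ⊇ FOLLOW(S) ⊇ {$,b}; new: +{$,b}
  S: {$,b}  A: {$,b}
iter 2: — fixpoint
  S: {$,b}  A: {$,b}

FOLLOW(S) = ["$", "b"]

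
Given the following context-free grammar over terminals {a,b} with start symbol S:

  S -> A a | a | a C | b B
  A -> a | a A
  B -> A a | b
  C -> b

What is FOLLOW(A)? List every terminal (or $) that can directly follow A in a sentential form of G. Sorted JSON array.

FIRST iteration:
iter 1:
  A via A→a: +{a}
  B via B→A a: +{a}
  B via B→b: +{b}
  C via C→b: +{b}
  S via S→A a: +{a}
  S via S→b B: +{b}
  FIRST[S]={a,b}  FIRST[A]={a}  FIRST[B]={a,b}  FIRST[C]={b}
iter 2: (stable)
  FIRST[S]={a,b}  FIRST[A]={a}  FIRST[B]={a,b}  FIRST[C]={b}

Compute FOLLOW by fixpoint:
initialize: $ ∈ FOLLOW(S)
round 1:
  B→A a: FOLLOW(A) ⊇ FIRST(a) = {a}; new: +{a}
  S→a C: FOLLOW(C) ⊇ FOLLOW(S) ⊇ {$}; new: +{$}
  S→b B: FOLLOW(B) ⊇ FOLLOW(S) ⊇ {$}; new: +{$}
  FOLLOW(S)={$}  FOLLOW(A)={a}  FOLLOW(B)={$}  FOLLOW(C)={$}
round 2: (no change)
  FOLLOW(S)={$}  FOLLOW(A)={a}  FOLLOW(B)={$}  FOLLOW(C)={$}

FOLLOW(A) = ["a"]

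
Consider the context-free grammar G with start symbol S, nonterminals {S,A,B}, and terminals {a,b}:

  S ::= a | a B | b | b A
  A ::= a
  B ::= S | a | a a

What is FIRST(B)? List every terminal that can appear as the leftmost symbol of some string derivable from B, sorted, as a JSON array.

Compute FIRST by fixpoint:
pass 1:
  A via A→a: +{a}
  B via B→a: +{a}
  S via S→a: +{a}
  S via S→b: +{b}
  S: {a,b}  A: {a}  B: {a}
pass 2:
  B via B→S: +{b}
  S: {a,b}  A: {a}  B: {a,b}
pass 3: (stable)
  S: {a,b}  A: {a}  B: {a,b}

FIRST(B) = ["a", "b"]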